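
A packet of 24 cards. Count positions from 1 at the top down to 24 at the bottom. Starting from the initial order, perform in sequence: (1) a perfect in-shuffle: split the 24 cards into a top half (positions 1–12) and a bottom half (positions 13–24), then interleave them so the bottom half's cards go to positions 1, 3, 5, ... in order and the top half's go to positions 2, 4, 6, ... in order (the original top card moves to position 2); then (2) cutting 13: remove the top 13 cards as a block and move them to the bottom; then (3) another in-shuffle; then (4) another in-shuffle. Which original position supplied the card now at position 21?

19

Undo the operations in reverse order, starting from position 21:
  undo op 4 (in-shuffle, from bottom half): 21 ← 23
  undo op 3 (in-shuffle, from bottom half): 23 ← 24
  undo op 2 (cut 13): 24 ← 13
  undo op 1 (in-shuffle, from bottom half): 13 ← 19
So the card at position 21 came from original position 19.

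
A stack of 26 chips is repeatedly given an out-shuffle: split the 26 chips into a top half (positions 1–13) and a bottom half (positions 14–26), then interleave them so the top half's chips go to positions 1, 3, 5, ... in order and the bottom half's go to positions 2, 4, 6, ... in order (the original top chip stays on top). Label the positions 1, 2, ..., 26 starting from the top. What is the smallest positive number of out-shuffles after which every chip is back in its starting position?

20

The out-shuffle permutes the 26 positions with cycle lengths [1, 1, 4, 20].
Every chip is home exactly when every cycle has completed a whole number of laps, i.e. after lcm(1, 4, 20) = 20 out-shuffles.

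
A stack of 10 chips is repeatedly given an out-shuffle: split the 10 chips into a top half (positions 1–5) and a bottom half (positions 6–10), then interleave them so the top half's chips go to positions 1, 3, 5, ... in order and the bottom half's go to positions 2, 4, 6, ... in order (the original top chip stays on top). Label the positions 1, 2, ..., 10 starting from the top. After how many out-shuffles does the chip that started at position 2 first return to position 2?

Follow position 2 under repeated out-shuffles:
2 → 3 → 5 → 9 → 8 → 6 → 2
It first returns after 6 out-shuffles.

6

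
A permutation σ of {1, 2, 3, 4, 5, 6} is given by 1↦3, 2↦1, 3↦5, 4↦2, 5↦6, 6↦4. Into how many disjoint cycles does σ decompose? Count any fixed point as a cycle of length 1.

1

Cycle decomposition: (1 3 5 6 4 2).
1 cycle.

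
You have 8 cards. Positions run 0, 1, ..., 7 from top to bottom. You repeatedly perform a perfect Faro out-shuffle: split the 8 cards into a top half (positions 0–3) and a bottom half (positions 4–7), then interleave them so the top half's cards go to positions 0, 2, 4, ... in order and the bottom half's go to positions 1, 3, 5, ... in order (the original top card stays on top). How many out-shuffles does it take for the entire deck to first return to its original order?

3

The out-shuffle permutes the 8 positions with cycle lengths [1, 1, 3, 3].
Every card is home exactly when every cycle has completed a whole number of laps, i.e. after lcm(1, 3) = 3 out-shuffles.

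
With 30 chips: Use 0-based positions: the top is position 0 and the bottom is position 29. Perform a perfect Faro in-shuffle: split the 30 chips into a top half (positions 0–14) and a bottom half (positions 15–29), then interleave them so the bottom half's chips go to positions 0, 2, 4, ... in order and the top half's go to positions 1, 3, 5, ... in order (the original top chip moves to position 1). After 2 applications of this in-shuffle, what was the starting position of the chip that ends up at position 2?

23

Work backwards from position 2, undoing one in-shuffle at a time:
2 ← 16 ← 23
So the chip now at position 2 started at position 23.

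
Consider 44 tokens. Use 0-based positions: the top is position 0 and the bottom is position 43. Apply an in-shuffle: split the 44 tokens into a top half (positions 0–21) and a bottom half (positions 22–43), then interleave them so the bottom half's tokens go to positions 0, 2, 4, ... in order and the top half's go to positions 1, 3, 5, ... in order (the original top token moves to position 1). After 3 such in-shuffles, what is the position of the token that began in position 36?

Track the token's position through each in-shuffle:
36 → 28 → 12 → 25

25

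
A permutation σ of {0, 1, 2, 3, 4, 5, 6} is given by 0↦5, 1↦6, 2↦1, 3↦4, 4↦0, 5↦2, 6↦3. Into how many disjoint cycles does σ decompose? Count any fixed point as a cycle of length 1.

1

Cycle decomposition: (0 5 2 1 6 3 4).
1 cycle.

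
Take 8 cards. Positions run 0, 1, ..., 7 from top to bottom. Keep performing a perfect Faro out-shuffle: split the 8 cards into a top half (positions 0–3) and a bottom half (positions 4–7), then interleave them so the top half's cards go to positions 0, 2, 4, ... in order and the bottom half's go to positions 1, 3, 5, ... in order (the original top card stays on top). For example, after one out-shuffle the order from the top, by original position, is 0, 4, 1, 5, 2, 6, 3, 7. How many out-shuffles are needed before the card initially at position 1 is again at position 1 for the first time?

Follow position 1 under repeated out-shuffles:
1 → 2 → 4 → 1
It first returns after 3 out-shuffles.

3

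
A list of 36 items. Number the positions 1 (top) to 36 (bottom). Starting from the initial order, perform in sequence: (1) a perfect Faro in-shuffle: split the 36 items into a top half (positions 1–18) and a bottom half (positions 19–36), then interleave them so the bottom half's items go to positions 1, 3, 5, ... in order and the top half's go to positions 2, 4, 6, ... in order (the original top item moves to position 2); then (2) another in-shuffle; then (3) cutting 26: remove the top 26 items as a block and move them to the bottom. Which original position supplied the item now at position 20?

21

Undo the operations in reverse order, starting from position 20:
  undo op 3 (cut 26): 20 ← 10
  undo op 2 (in-shuffle, from top half): 10 ← 5
  undo op 1 (in-shuffle, from bottom half): 5 ← 21
So the item at position 20 came from original position 21.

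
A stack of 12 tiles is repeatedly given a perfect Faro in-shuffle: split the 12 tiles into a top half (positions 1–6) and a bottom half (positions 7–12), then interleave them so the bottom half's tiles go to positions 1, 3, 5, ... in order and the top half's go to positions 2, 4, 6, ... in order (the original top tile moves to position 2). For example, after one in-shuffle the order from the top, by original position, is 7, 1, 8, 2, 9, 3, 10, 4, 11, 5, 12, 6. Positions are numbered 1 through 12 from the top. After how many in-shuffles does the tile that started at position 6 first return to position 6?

Follow position 6 under repeated in-shuffles:
6 → 12 → 11 → 9 → 5 → 10 → 7 → 1 → 2 → 4 → 8 → 3 → 6
It first returns after 12 in-shuffles.

12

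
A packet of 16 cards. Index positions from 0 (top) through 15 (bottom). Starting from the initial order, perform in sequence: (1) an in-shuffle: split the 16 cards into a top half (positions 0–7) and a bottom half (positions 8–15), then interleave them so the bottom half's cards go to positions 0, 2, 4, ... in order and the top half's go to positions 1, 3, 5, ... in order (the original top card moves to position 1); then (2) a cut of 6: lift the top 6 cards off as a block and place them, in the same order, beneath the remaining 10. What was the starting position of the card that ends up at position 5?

Undo the operations in reverse order, starting from position 5:
  undo op 2 (cut 6): 5 ← 11
  undo op 1 (in-shuffle, from top half): 11 ← 5
So the card at position 5 came from original position 5.

5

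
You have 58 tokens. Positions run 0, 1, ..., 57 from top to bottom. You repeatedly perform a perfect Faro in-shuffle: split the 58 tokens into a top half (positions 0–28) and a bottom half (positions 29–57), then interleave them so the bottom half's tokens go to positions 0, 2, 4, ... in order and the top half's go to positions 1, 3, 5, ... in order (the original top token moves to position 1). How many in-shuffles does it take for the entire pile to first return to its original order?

58

The in-shuffle permutes the 58 positions with cycle lengths [58].
Every token is home exactly when every cycle has completed a whole number of laps, i.e. after lcm(58) = 58 in-shuffles.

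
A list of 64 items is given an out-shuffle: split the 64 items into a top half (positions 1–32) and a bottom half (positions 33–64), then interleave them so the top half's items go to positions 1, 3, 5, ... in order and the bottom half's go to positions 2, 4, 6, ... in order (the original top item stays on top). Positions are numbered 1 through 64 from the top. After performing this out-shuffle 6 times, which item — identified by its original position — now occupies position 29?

Work backwards from position 29, undoing one out-shuffle at a time:
29 ← 15 ← 8 ← 36 ← 50 ← 57 ← 29
So the item now at position 29 started at position 29.

29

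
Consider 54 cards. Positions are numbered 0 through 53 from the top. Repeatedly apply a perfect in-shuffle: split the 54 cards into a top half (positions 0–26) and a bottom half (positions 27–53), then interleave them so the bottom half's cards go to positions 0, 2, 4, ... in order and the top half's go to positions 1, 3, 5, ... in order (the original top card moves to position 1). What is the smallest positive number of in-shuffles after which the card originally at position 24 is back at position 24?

10

Follow position 24 under repeated in-shuffles:
24 → 49 → 44 → 34 → 14 → 29 → 4 → 9 → 19 → 39 → 24
It first returns after 10 in-shuffles.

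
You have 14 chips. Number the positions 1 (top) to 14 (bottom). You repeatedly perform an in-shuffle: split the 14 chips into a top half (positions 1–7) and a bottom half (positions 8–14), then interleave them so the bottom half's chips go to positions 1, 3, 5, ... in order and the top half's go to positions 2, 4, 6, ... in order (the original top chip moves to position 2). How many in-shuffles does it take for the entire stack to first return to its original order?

4

The in-shuffle permutes the 14 positions with cycle lengths [2, 4, 4, 4].
Every chip is home exactly when every cycle has completed a whole number of laps, i.e. after lcm(2, 4) = 4 in-shuffles.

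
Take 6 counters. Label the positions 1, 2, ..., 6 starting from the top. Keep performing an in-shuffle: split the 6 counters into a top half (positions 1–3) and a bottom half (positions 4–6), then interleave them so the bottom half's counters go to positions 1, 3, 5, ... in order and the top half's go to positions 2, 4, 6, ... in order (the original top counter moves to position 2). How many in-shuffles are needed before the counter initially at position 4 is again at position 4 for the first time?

3

Follow position 4 under repeated in-shuffles:
4 → 1 → 2 → 4
It first returns after 3 in-shuffles.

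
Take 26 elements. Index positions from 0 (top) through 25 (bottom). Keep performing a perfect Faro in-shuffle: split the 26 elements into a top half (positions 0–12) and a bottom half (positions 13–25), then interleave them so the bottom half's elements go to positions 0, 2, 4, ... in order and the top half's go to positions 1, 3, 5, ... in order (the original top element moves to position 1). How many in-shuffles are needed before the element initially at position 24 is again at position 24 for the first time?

18

Follow position 24 under repeated in-shuffles:
24 → 22 → 18 → 10 → 21 → 16 → 6 → 13 → 0 → 1 → 3 → 7 → 15 → 4 → 9 → 19 → 12 → 25 → 24
It first returns after 18 in-shuffles.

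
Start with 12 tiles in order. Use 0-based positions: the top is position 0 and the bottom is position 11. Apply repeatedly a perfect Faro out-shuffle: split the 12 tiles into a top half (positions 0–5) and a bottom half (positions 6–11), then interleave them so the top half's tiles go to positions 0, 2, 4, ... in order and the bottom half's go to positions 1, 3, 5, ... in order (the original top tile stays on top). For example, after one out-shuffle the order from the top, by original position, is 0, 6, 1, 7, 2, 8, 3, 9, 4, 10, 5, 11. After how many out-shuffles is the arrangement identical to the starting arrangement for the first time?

10

The out-shuffle permutes the 12 positions with cycle lengths [1, 1, 10].
Every tile is home exactly when every cycle has completed a whole number of laps, i.e. after lcm(1, 10) = 10 out-shuffles.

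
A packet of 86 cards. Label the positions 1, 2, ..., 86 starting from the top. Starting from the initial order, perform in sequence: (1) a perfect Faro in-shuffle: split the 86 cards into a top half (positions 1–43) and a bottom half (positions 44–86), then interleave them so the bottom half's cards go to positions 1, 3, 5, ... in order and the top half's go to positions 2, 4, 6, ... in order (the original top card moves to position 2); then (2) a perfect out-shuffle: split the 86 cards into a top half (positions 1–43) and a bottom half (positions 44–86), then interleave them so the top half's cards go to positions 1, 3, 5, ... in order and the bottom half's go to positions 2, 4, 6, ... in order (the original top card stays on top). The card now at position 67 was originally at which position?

17

Undo the operations in reverse order, starting from position 67:
  undo op 2 (out-shuffle, from top half): 67 ← 34
  undo op 1 (in-shuffle, from top half): 34 ← 17
So the card at position 67 came from original position 17.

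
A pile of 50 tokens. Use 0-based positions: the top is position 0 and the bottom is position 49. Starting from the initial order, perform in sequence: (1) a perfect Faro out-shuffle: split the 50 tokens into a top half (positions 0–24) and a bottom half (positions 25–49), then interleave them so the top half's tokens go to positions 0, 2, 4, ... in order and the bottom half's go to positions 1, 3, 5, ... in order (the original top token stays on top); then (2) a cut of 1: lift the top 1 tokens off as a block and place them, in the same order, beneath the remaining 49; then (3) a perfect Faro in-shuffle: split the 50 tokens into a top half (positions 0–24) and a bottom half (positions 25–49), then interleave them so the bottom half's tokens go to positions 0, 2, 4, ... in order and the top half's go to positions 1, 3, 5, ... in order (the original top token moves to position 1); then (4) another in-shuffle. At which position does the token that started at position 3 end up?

Track the token from position 3 forward through each operation:
  after op 1 (out-shuffle): 3 → 6
  after op 2 (cut 1): 6 → 5
  after op 3 (in-shuffle): 5 → 11
  after op 4 (in-shuffle): 11 → 23

23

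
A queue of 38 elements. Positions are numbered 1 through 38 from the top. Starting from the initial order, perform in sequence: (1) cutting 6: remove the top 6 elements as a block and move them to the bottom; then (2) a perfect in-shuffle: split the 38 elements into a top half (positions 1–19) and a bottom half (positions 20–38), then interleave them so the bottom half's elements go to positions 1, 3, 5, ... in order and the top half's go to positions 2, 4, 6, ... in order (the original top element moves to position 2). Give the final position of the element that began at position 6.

Track the element from position 6 forward through each operation:
  after op 1 (cut 6): 6 → 38
  after op 2 (in-shuffle): 38 → 37

37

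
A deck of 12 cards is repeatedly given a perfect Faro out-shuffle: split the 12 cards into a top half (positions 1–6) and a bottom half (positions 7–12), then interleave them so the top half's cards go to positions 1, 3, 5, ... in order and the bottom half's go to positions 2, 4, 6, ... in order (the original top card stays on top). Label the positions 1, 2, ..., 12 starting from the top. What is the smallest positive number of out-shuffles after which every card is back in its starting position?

The out-shuffle permutes the 12 positions with cycle lengths [1, 1, 10].
Every card is home exactly when every cycle has completed a whole number of laps, i.e. after lcm(1, 10) = 10 out-shuffles.

10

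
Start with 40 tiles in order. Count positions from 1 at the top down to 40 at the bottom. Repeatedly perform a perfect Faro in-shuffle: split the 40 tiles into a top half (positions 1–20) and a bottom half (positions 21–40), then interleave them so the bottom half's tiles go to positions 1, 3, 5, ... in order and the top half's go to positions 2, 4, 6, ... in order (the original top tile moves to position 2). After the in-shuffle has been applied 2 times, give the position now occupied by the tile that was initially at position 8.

32

Track the tile's position through each in-shuffle:
8 → 16 → 32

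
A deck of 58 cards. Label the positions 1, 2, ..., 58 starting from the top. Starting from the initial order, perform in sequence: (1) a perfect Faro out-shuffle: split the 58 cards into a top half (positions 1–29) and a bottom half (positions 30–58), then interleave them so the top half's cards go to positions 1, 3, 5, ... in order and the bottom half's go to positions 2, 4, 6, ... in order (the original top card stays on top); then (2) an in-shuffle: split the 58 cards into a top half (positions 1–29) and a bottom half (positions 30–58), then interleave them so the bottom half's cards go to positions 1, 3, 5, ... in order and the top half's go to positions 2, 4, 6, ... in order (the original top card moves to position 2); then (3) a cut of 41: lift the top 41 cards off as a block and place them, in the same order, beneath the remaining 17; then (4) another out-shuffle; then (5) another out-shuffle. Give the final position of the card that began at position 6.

Track the card from position 6 forward through each operation:
  after op 1 (out-shuffle): 6 → 11
  after op 2 (in-shuffle): 11 → 22
  after op 3 (cut 41): 22 → 39
  after op 4 (out-shuffle): 39 → 20
  after op 5 (out-shuffle): 20 → 39

39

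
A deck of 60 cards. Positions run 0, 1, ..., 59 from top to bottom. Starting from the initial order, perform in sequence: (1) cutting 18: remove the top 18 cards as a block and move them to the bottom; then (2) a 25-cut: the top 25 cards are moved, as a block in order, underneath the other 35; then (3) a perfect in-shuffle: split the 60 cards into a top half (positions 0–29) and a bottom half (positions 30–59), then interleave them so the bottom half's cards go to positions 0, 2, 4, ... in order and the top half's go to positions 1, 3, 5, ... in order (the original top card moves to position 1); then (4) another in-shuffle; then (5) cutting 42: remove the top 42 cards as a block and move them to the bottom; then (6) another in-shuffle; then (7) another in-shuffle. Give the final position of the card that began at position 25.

Track the card from position 25 forward through each operation:
  after op 1 (cut 18): 25 → 7
  after op 2 (cut 25): 7 → 42
  after op 3 (in-shuffle): 42 → 24
  after op 4 (in-shuffle): 24 → 49
  after op 5 (cut 42): 49 → 7
  after op 6 (in-shuffle): 7 → 15
  after op 7 (in-shuffle): 15 → 31

31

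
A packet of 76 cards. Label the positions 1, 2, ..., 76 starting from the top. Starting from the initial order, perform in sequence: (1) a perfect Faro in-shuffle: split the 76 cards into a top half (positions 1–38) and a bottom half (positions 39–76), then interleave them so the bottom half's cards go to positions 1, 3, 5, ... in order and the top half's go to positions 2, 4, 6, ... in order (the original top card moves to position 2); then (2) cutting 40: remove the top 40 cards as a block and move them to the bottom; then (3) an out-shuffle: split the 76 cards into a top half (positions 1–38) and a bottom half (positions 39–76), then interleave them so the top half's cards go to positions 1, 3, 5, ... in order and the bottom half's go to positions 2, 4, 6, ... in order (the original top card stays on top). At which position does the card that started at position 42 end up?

Track the card from position 42 forward through each operation:
  after op 1 (in-shuffle): 42 → 7
  after op 2 (cut 40): 7 → 43
  after op 3 (out-shuffle): 43 → 10

10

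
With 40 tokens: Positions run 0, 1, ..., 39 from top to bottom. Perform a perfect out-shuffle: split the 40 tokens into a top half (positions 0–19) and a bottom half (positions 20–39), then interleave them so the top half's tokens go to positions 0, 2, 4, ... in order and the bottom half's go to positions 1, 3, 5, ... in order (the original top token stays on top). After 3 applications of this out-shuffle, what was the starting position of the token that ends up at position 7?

35

Work backwards from position 7, undoing one out-shuffle at a time:
7 ← 23 ← 31 ← 35
So the token now at position 7 started at position 35.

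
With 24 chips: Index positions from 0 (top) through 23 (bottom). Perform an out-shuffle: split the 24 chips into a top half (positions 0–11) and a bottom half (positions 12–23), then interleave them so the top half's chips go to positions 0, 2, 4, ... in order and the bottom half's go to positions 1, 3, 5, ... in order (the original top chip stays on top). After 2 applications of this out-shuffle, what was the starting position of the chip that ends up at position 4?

Work backwards from position 4, undoing one out-shuffle at a time:
4 ← 2 ← 1
So the chip now at position 4 started at position 1.

1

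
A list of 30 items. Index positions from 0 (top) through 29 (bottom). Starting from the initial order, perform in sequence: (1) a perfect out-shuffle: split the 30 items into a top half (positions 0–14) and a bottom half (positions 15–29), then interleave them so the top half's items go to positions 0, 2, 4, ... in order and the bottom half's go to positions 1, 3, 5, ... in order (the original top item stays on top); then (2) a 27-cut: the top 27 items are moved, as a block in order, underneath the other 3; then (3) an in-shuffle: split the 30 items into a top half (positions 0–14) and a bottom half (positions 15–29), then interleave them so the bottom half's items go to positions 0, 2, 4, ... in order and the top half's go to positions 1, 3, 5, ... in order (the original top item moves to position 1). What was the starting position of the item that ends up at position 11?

Undo the operations in reverse order, starting from position 11:
  undo op 3 (in-shuffle, from top half): 11 ← 5
  undo op 2 (cut 27): 5 ← 2
  undo op 1 (out-shuffle, from top half): 2 ← 1
So the item at position 11 came from original position 1.

1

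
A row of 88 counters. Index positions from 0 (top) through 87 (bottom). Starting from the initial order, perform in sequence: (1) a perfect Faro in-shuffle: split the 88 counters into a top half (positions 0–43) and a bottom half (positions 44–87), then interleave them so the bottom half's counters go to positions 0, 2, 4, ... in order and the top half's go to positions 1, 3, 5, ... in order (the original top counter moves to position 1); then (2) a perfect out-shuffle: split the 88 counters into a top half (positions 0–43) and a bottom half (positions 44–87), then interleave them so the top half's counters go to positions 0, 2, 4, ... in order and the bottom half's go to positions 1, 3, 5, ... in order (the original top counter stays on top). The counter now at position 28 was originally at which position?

Undo the operations in reverse order, starting from position 28:
  undo op 2 (out-shuffle, from top half): 28 ← 14
  undo op 1 (in-shuffle, from bottom half): 14 ← 51
So the counter at position 28 came from original position 51.

51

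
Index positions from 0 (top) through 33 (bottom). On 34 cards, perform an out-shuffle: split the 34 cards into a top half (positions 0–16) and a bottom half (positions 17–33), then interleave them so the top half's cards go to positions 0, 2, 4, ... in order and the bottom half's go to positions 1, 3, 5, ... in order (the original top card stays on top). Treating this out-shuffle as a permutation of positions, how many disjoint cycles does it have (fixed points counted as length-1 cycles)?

Trace each unvisited position around until it returns:
(0) (1 2 4 8 16 32 31 29 25 17) (3 6 12 24 15 30 27 21 9 18) (5 10 20 7 14 28 23 13 26 19) (11 22) (33)
6 cycles in total.

6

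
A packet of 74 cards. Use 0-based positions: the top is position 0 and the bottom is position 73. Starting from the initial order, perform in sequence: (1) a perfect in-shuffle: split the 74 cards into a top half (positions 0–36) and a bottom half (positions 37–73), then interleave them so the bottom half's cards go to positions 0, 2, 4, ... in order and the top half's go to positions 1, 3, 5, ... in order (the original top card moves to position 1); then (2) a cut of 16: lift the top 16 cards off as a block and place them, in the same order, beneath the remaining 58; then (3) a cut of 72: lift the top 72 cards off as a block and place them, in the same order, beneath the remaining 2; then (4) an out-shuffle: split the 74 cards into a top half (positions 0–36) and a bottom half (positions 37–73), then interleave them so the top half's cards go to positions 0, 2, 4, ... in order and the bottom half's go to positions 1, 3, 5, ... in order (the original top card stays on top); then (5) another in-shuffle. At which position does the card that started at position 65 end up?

Track the card from position 65 forward through each operation:
  after op 1 (in-shuffle): 65 → 56
  after op 2 (cut 16): 56 → 40
  after op 3 (cut 72): 40 → 42
  after op 4 (out-shuffle): 42 → 11
  after op 5 (in-shuffle): 11 → 23

23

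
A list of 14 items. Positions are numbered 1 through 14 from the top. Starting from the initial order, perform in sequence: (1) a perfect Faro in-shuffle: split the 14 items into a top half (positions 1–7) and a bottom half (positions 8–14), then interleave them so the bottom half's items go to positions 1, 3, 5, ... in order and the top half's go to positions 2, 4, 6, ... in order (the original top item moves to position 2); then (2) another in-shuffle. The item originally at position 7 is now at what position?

Track the item from position 7 forward through each operation:
  after op 1 (in-shuffle): 7 → 14
  after op 2 (in-shuffle): 14 → 13

13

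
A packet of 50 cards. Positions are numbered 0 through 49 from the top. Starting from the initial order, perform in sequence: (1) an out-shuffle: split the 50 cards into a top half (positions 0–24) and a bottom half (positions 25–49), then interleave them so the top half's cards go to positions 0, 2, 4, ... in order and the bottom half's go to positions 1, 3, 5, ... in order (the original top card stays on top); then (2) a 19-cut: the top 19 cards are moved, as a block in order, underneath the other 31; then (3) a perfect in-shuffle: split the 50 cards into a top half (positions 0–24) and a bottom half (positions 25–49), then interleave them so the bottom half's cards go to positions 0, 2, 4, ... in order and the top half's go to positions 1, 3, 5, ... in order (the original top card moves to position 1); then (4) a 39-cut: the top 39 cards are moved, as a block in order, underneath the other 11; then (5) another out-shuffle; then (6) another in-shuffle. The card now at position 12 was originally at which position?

Undo the operations in reverse order, starting from position 12:
  undo op 6 (in-shuffle, from bottom half): 12 ← 31
  undo op 5 (out-shuffle, from bottom half): 31 ← 40
  undo op 4 (cut 39): 40 ← 29
  undo op 3 (in-shuffle, from top half): 29 ← 14
  undo op 2 (cut 19): 14 ← 33
  undo op 1 (out-shuffle, from bottom half): 33 ← 41
So the card at position 12 came from original position 41.

41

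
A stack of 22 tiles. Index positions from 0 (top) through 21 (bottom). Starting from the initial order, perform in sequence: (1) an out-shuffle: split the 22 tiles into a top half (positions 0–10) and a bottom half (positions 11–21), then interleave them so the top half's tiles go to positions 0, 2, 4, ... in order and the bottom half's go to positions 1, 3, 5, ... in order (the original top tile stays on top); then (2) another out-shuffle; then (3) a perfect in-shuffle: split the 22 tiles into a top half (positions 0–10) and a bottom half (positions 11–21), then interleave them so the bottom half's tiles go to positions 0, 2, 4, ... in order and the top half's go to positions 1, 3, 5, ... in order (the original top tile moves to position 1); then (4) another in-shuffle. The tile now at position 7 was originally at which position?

16

Undo the operations in reverse order, starting from position 7:
  undo op 4 (in-shuffle, from top half): 7 ← 3
  undo op 3 (in-shuffle, from top half): 3 ← 1
  undo op 2 (out-shuffle, from bottom half): 1 ← 11
  undo op 1 (out-shuffle, from bottom half): 11 ← 16
So the tile at position 7 came from original position 16.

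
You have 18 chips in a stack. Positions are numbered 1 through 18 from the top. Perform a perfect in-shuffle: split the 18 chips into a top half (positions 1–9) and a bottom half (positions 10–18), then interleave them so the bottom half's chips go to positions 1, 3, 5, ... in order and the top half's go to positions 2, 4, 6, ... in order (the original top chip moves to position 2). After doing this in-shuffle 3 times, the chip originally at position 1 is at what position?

8

Track the chip's position through each in-shuffle:
1 → 2 → 4 → 8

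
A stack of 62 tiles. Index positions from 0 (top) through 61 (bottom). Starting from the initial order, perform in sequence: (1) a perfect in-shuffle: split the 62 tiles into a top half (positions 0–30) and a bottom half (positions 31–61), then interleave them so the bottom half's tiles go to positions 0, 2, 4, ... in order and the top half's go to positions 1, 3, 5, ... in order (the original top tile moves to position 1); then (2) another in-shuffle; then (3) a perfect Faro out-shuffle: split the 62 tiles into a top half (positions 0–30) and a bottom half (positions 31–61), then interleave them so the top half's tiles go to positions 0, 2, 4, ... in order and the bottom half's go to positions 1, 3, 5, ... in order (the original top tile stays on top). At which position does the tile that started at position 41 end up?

21

Track the tile from position 41 forward through each operation:
  after op 1 (in-shuffle): 41 → 20
  after op 2 (in-shuffle): 20 → 41
  after op 3 (out-shuffle): 41 → 21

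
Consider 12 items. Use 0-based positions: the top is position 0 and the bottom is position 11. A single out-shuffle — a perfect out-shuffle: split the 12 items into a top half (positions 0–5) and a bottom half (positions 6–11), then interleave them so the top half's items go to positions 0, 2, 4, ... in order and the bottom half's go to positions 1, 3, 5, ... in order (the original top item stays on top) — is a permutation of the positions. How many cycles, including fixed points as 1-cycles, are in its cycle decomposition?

Trace each unvisited position around until it returns:
(0) (1 2 4 8 5 10 9 7 3 6) (11)
3 cycles in total.

3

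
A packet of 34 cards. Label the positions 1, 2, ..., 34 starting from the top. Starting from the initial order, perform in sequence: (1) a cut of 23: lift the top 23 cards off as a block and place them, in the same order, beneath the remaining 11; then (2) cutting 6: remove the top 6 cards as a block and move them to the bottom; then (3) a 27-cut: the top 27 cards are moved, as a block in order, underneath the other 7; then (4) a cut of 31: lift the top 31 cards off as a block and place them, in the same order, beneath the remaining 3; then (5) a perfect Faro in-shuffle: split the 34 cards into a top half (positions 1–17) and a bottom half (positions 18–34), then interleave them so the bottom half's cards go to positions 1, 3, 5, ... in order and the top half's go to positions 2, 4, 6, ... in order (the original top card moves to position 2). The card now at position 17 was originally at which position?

11

Undo the operations in reverse order, starting from position 17:
  undo op 5 (in-shuffle, from bottom half): 17 ← 26
  undo op 4 (cut 31): 26 ← 23
  undo op 3 (cut 27): 23 ← 16
  undo op 2 (cut 6): 16 ← 22
  undo op 1 (cut 23): 22 ← 11
So the card at position 17 came from original position 11.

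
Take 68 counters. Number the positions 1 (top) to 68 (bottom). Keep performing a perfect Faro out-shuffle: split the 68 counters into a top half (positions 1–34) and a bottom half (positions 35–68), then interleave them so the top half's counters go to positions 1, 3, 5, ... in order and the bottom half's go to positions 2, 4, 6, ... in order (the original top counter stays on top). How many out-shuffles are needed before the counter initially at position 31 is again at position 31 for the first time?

66

Follow position 31 under repeated out-shuffles:
31 → 61 → 54 → 40 → 12 → 23 → 45 → 22 → ... → 31 (length 66)
It first returns after 66 out-shuffles.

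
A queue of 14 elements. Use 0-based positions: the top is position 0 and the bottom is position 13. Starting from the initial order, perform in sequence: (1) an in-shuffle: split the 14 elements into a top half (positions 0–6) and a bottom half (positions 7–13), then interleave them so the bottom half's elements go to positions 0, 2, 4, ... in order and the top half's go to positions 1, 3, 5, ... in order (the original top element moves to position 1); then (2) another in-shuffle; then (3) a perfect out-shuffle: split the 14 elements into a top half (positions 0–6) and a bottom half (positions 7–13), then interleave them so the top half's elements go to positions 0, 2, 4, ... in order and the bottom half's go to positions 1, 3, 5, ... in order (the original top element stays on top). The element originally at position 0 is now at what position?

Track the element from position 0 forward through each operation:
  after op 1 (in-shuffle): 0 → 1
  after op 2 (in-shuffle): 1 → 3
  after op 3 (out-shuffle): 3 → 6

6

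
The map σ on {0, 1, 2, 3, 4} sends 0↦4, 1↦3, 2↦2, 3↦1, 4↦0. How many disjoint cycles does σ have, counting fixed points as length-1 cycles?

Cycle decomposition: (0 4) (1 3) (2).
3 cycles.

3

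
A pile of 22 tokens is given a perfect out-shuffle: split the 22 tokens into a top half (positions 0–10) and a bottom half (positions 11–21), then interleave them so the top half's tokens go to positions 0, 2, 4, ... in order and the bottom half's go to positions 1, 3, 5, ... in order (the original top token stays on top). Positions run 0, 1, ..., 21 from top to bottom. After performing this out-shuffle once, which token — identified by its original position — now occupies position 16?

8

Work backwards from position 16, undoing one out-shuffle at a time:
16 ← 8
So the token now at position 16 started at position 8.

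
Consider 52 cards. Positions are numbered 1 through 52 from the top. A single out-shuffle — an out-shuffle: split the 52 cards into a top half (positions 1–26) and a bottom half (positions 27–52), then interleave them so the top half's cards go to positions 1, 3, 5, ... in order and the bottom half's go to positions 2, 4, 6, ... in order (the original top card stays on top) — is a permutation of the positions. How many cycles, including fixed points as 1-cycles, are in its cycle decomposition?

9

Trace each unvisited position around until it returns:
(1) (2 3 5 9 17 33 14 27) (4 7 13 25 49 46 40 28) (6 11 21 41 30 8 15 29) (10 19 37 22 43 34 16 31) (12 23 45 38 24 47 42 32) (18 35) (20 39 26 51 50 48 44 36) ... plus 1 more
9 cycles in total.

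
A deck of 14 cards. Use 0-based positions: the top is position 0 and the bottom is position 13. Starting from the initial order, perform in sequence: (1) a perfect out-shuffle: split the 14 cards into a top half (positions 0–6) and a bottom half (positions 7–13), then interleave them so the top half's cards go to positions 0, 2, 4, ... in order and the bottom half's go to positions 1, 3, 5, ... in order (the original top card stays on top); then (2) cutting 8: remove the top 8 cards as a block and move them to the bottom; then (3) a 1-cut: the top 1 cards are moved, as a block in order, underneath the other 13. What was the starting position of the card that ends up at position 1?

5

Undo the operations in reverse order, starting from position 1:
  undo op 3 (cut 1): 1 ← 2
  undo op 2 (cut 8): 2 ← 10
  undo op 1 (out-shuffle, from top half): 10 ← 5
So the card at position 1 came from original position 5.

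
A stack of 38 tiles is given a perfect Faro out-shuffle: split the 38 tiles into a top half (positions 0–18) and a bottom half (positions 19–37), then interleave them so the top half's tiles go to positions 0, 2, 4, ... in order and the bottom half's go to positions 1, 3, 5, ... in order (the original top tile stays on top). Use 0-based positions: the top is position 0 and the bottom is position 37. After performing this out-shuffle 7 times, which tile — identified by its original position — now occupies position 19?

Work backwards from position 19, undoing one out-shuffle at a time:
19 ← 28 ← 14 ← 7 ← 22 ← 11 ← 24 ← 12
So the tile now at position 19 started at position 12.

12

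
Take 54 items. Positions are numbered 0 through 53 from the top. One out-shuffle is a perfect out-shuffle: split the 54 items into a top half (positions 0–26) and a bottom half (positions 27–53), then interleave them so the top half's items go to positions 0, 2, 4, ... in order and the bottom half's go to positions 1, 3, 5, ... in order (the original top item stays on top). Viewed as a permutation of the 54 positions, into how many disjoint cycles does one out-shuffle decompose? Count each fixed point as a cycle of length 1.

Trace each unvisited position around until it returns:
(0) (1 2 4 8 16 32 ... len 52) (53)
3 cycles in total.

3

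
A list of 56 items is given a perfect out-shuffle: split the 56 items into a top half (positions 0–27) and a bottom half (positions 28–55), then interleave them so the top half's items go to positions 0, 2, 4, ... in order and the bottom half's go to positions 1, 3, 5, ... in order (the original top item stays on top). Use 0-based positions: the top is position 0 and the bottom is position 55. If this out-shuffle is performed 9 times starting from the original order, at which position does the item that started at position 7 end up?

9

Track the item's position through each out-shuffle:
7 → 14 → 28 → 1 → 2 → 4 → 8 → 16 → 32 → 9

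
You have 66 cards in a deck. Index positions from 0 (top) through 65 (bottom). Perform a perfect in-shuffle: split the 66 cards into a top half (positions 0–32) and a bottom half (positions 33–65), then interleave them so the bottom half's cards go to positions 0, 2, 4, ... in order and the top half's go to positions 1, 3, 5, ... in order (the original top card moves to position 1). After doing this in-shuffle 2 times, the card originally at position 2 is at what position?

Track the card's position through each in-shuffle:
2 → 5 → 11

11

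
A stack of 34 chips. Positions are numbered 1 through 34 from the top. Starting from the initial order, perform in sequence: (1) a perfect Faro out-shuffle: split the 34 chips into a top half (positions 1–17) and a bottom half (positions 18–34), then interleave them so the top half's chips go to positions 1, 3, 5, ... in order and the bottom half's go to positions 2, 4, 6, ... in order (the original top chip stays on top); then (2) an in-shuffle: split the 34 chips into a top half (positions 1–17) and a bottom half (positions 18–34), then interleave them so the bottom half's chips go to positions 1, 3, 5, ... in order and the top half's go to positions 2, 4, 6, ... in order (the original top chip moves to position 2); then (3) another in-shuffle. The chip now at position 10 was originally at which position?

27

Undo the operations in reverse order, starting from position 10:
  undo op 3 (in-shuffle, from top half): 10 ← 5
  undo op 2 (in-shuffle, from bottom half): 5 ← 20
  undo op 1 (out-shuffle, from bottom half): 20 ← 27
So the chip at position 10 came from original position 27.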